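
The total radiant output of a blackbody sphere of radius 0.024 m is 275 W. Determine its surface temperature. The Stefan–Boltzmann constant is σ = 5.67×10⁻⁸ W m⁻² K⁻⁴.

A = 4πr² = 4π × (0.024)² = 7.24×10^-3 m².
From P = σAT⁴, T = (P / σA)^(1/4) = (275 / (5.67×10⁻⁸ × 7.24×10^-3))^(1/4).
T = (6.70×10^11)^(1/4) = 905 K.

T ≈ 905 K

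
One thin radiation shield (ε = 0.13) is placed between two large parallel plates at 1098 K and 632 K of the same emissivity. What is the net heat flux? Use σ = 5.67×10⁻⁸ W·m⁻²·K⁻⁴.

q ≈ 2550 W/m²

Each of the 2 gaps contributes resistance (2/ε − 1) = 2/0.13 − 1 = 14.38; total = 28.77.
q = σ(T₁⁴ − T₂⁴) / 28.77 = 5.67×10⁻⁸ × 1.29×10^12 / 28.77 = 2550 W/m².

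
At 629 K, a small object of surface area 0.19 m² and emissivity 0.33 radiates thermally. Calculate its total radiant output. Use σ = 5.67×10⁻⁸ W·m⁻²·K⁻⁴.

P ≈ 556 W

P = εσAT⁴ = 0.33 × 5.67×10⁻⁸ × 0.190 × (629)⁴ = 0.33 × 5.67×10⁻⁸ × 0.190 × 1.57×10^11.
P = 556 W.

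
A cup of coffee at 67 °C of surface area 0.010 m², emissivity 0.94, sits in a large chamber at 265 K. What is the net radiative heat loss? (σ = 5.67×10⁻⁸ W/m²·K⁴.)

Q ≈ 4.49 W

Convert: 67 °C = 340 K.
Q = εσA(T⁴ − T_s⁴). T⁴ − T_s⁴ = (340)⁴ − (265)⁴ = 1.34×10^10 − 4.93×10^9 = 8.43×10^9 K⁴.
Q = 0.94 × 5.67×10⁻⁸ × 0.0100 × 8.43×10^9 = 4.49 W.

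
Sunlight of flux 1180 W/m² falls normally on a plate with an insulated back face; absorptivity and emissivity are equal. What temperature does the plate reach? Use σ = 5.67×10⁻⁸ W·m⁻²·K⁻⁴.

Absorbed flux αS = emitted flux εσT⁴ (one radiating face); with α = ε, T = (S/σ)^(1/4).
T = (1180 / 5.67×10⁻⁸)^(1/4) = (2.08×10^10)^(1/4).
T = 380 K.

T ≈ 380 K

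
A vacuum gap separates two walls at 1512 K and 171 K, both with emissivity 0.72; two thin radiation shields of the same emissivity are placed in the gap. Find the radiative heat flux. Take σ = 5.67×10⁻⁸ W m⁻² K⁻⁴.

q ≈ 55600 W/m²

Each of the 3 gaps contributes resistance (2/ε − 1) = 2/0.72 − 1 = 1.778; total = 5.333.
q = σ(T₁⁴ − T₂⁴) / 5.333 = 5.67×10⁻⁸ × 5.23×10^12 / 5.333 = 55600 W/m².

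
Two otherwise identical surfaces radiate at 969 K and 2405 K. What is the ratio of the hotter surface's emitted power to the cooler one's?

ratio ≈ 37.9

P ∝ T⁴, so the ratio is (2405/969)⁴ = (2.482)⁴ = 37.9.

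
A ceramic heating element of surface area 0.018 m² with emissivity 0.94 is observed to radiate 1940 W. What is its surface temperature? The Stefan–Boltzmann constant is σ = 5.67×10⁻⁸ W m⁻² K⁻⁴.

From P = εσAT⁴, T = (P / εσA)^(1/4) = (1940 / (0.94 × 5.67×10⁻⁸ × 0.0180))^(1/4).
T = (2.02×10^12)^(1/4) = 1190 K.

T ≈ 1190 K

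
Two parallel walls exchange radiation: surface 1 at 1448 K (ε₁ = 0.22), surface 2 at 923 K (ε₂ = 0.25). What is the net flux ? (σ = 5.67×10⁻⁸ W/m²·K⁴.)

q ≈ 27600 W/m²

For two large parallel gray plates, q = σ(T₁⁴ − T₂⁴) / (1/ε₁ + 1/ε₂ − 1).
1/ε₁ + 1/ε₂ − 1 = 1/0.22 + 1/0.25 − 1 = 7.545.
T₁⁴ − T₂⁴ = 4.40×10^12 − 7.26×10^11 = 3.67×10^12 K⁴.
q = 5.67×10⁻⁸ × 3.67×10^12 / 7.545 = 27600 W/m².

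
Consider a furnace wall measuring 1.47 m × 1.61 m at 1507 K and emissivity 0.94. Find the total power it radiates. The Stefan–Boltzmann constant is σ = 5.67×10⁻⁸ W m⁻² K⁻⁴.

A = 1.47 × 1.61 = 2.37 m².
P = εσAT⁴ = 0.94 × 5.67×10⁻⁸ × 2.37 × (1507)⁴ = 0.94 × 5.67×10⁻⁸ × 2.37 × 5.16×10^12.
P = 6.51×10^5 W.

P ≈ 6.51×10^5 W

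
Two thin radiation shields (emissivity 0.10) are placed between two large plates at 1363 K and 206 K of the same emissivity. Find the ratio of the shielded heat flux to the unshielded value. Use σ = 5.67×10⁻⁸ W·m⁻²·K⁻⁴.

ratio ≈ 0.333

With N identical shields there are N+1 = 3 gaps in series, each with the same radiative resistance, so the flux falls to 1/(N+1) of its unshielded value.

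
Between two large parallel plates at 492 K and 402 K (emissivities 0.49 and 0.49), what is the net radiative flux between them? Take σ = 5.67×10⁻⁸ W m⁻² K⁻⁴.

For two large parallel gray plates, q = σ(T₁⁴ − T₂⁴) / (1/ε₁ + 1/ε₂ − 1).
1/ε₁ + 1/ε₂ − 1 = 1/0.49 + 1/0.49 − 1 = 3.082.
T₁⁴ − T₂⁴ = 5.86×10^10 − 2.61×10^10 = 3.25×10^10 K⁴.
q = 5.67×10⁻⁸ × 3.25×10^10 / 3.082 = 598 W/m².

q ≈ 598 W/m²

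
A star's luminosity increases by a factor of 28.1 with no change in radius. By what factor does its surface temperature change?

P ∝ T⁴ ⇒ T ∝ P^(1/4), so T scales by (28.1)^(1/4) = 2.30.

factor ≈ 2.30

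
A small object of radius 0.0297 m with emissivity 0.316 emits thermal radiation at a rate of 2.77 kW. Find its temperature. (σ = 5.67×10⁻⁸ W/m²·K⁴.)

T ≈ 1930 K

A = 4πr² = 4π × (0.0297)² = 0.0111 m².
From P = εσAT⁴, T = (P / εσA)^(1/4) = (2770 / (0.316 × 5.67×10⁻⁸ × 0.0111))^(1/4).
T = (1.39×10^13)^(1/4) = 1930 K.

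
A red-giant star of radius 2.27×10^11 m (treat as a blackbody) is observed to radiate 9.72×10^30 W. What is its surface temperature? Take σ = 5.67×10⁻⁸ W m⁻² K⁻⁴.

T ≈ 4030 K

A = 4πr² = 4π × (2.27×10^11)² = 6.48×10^23 m².
From P = σAT⁴, T = (P / σA)^(1/4) = (9.72×10^30 / (5.67×10⁻⁸ × 6.48×10^23))^(1/4).
T = (2.65×10^14)^(1/4) = 4030 K.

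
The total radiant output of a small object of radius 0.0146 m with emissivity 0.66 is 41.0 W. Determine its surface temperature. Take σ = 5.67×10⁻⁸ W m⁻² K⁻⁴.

T ≈ 800 K

A = 4πr² = 4π × (0.0146)² = 2.68×10^-3 m².
From P = εσAT⁴, T = (P / εσA)^(1/4) = (41.0 / (0.66 × 5.67×10⁻⁸ × 2.68×10^-3))^(1/4).
T = (4.09×10^11)^(1/4) = 800 K.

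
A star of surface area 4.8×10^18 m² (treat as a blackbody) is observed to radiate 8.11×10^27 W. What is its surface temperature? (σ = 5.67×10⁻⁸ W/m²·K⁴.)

T ≈ 13100 K

From P = σAT⁴, T = (P / σA)^(1/4) = (8.11×10^27 / (5.67×10⁻⁸ × 4.80×10^18))^(1/4).
T = (2.98×10^16)^(1/4) = 13100 K.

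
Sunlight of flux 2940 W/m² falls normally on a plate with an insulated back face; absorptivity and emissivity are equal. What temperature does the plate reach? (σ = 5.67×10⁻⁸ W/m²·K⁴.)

T ≈ 477 K

Absorbed flux αS = emitted flux εσT⁴ (one radiating face); with α = ε, T = (S/σ)^(1/4).
T = (2940 / 5.67×10⁻⁸)^(1/4) = (5.19×10^10)^(1/4).
T = 477 K.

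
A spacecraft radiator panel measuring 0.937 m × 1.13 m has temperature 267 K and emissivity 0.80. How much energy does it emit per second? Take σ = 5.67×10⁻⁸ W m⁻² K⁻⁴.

A = 0.937 × 1.13 = 1.06 m².
Stefan–Boltzmann: P = εσAT⁴ = 0.80 × 5.67×10⁻⁸ × 1.06 × (267)⁴ = 0.80 × 5.67×10⁻⁸ × 1.06 × 5.08×10^9.
P = 244 W.

P ≈ 244 W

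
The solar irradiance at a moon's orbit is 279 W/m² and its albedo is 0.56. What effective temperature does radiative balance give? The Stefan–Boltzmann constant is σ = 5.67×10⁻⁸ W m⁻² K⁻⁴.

Power absorbed = (1−a)S·πR²; power emitted = 4πR²σT⁴. Equating and cancelling πR²:
T = ((1−a)S / 4σ)^(1/4) = (123 / (4 × 5.67×10⁻⁸))^(1/4) = (5.41×10^8)^(1/4).
T = 153 K.

T ≈ 153 K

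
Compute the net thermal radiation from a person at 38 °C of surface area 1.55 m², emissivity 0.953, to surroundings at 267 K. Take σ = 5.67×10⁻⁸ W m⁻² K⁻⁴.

Q ≈ 358 W

Convert: 38 °C = 311 K.
Q = εσA(T⁴ − T_s⁴). T⁴ − T_s⁴ = (311)⁴ − (267)⁴ = 9.35×10^9 − 5.08×10^9 = 4.27×10^9 K⁴.
Q = 0.953 × 5.67×10⁻⁸ × 1.55 × 4.27×10^9 = 358 W.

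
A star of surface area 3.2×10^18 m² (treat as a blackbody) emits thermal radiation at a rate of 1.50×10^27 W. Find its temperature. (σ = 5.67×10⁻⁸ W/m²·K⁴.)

T ≈ 9540 K

From P = σAT⁴, T = (P / σA)^(1/4) = (1.50×10^27 / (5.67×10⁻⁸ × 3.20×10^18))^(1/4).
T = (8.27×10^15)^(1/4) = 9540 K.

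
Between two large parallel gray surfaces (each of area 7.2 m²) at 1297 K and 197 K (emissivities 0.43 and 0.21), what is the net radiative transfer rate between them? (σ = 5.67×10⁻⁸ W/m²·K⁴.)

Q ≈ 1.90×10^5 W

For two large parallel gray plates, q = σ(T₁⁴ − T₂⁴) / (1/ε₁ + 1/ε₂ − 1).
1/ε₁ + 1/ε₂ − 1 = 1/0.43 + 1/0.21 − 1 = 6.087.
T₁⁴ − T₂⁴ = 2.83×10^12 − 1.51×10^9 = 2.83×10^12 K⁴.
q = 5.67×10⁻⁸ × 2.83×10^12 / 6.087 = 26300 W/m².
Q = q·A = 26300 × 7.2 = 1.90×10^5 W.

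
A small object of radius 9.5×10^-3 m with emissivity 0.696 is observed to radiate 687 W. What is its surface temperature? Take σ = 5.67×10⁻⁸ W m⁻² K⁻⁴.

T ≈ 1980 K

A = 4πr² = 4π × (9.5×10^-3)² = 1.13×10^-3 m².
From P = εσAT⁴, T = (P / εσA)^(1/4) = (687 / (0.696 × 5.67×10⁻⁸ × 1.13×10^-3))^(1/4).
T = (1.53×10^13)^(1/4) = 1980 K.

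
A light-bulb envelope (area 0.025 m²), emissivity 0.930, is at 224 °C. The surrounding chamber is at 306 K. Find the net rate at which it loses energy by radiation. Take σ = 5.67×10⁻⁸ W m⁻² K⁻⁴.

Q ≈ 68.9 W

Convert: 224 °C = 497 K.
Q = εσA(T⁴ − T_s⁴). T⁴ − T_s⁴ = (497)⁴ − (306)⁴ = 6.10×10^10 − 8.77×10^9 = 5.22×10^10 K⁴.
Q = 0.930 × 5.67×10⁻⁸ × 0.0250 × 5.22×10^10 = 68.9 W.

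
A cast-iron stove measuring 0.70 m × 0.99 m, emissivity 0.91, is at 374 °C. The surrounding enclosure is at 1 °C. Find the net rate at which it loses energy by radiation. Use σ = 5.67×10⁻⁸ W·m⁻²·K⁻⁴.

A = 0.70 × 0.99 = 0.693 m².
Convert: 374 °C = 647 K; 1 °C = 274 K.
Q = εσA(T⁴ − T_s⁴). T⁴ − T_s⁴ = (647)⁴ − (274)⁴ = 1.75×10^11 − 5.64×10^9 = 1.70×10^11 K⁴.
Q = 0.91 × 5.67×10⁻⁸ × 0.693 × 1.70×10^11 = 6060 W.

Q ≈ 6060 W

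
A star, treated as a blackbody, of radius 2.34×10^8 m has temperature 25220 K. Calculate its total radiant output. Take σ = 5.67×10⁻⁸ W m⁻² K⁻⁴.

P ≈ 1.58×10^28 W

A = 4πr² = 4π × (2.34×10^8)² = 6.88×10^17 m².
P = σAT⁴ = 5.67×10⁻⁸ × 6.88×10^17 × (25220)⁴ = 5.67×10⁻⁸ × 6.88×10^17 × 4.05×10^17.
P = 1.58×10^28 W.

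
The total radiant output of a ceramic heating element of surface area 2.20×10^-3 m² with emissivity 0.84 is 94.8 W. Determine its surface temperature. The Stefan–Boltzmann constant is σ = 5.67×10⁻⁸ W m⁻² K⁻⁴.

T ≈ 975 K

From P = εσAT⁴, T = (P / εσA)^(1/4) = (94.8 / (0.84 × 5.67×10⁻⁸ × 2.20×10^-3))^(1/4).
T = (9.05×10^11)^(1/4) = 975 K.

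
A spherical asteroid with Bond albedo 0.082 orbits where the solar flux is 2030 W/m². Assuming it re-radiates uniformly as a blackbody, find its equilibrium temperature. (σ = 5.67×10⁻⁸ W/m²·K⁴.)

T ≈ 301 K

Power absorbed = (1−a)S·πR²; power emitted = 4πR²σT⁴. Equating and cancelling πR²:
T = ((1−a)S / 4σ)^(1/4) = (1860 / (4 × 5.67×10⁻⁸))^(1/4) = (8.22×10^9)^(1/4).
T = 301 K.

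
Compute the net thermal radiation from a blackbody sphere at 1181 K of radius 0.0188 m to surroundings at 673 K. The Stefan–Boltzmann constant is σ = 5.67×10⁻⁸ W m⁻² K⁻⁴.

A = 4πr² = 4π × (0.0188)² = 4.44×10^-3 m².
Q = σA(T⁴ − T_s⁴). T⁴ − T_s⁴ = (1181)⁴ − (673)⁴ = 1.95×10^12 − 2.05×10^11 = 1.74×10^12 K⁴.
Q = 5.67×10⁻⁸ × 4.44×10^-3 × 1.74×10^12 = 438 W.

Q ≈ 438 W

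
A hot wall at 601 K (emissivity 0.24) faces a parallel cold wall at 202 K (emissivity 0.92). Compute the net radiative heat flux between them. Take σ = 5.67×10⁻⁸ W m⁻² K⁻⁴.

For two large parallel gray plates, q = σ(T₁⁴ − T₂⁴) / (1/ε₁ + 1/ε₂ − 1).
1/ε₁ + 1/ε₂ − 1 = 1/0.24 + 1/0.92 − 1 = 4.254.
T₁⁴ − T₂⁴ = 1.30×10^11 − 1.66×10^9 = 1.29×10^11 K⁴.
q = 5.67×10⁻⁸ × 1.29×10^11 / 4.254 = 1720 W/m².

q ≈ 1720 W/m²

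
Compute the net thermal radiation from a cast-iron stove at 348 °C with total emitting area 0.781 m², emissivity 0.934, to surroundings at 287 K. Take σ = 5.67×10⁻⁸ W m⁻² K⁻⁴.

Q ≈ 5870 W

Convert: 348 °C = 621 K.
Q = εσA(T⁴ − T_s⁴). T⁴ − T_s⁴ = (621)⁴ − (287)⁴ = 1.49×10^11 − 6.78×10^9 = 1.42×10^11 K⁴.
Q = 0.934 × 5.67×10⁻⁸ × 0.781 × 1.42×10^11 = 5870 W.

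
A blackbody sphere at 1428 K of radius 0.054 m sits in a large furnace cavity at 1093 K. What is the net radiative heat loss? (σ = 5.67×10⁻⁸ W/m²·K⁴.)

A = 4πr² = 4π × (0.054)² = 0.0366 m².
Q = σA(T⁴ − T_s⁴). T⁴ − T_s⁴ = (1428)⁴ − (1093)⁴ = 4.16×10^12 − 1.43×10^12 = 2.73×10^12 K⁴.
Q = 5.67×10⁻⁸ × 0.0366 × 2.73×10^12 = 5670 W.

Q ≈ 5670 W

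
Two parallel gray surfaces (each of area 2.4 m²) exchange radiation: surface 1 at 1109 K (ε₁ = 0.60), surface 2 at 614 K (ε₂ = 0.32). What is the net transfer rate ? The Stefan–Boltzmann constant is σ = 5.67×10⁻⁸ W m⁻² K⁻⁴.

Q ≈ 49200 W

For two large parallel gray plates, q = σ(T₁⁴ − T₂⁴) / (1/ε₁ + 1/ε₂ − 1).
1/ε₁ + 1/ε₂ − 1 = 1/0.60 + 1/0.32 − 1 = 3.792.
T₁⁴ − T₂⁴ = 1.51×10^12 − 1.42×10^11 = 1.37×10^12 K⁴.
q = 5.67×10⁻⁸ × 1.37×10^12 / 3.792 = 20500 W/m².
Q = q·A = 20500 × 2.4 = 49200 W.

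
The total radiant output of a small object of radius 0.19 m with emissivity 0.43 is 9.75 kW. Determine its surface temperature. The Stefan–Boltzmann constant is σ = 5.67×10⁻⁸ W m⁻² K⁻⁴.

T ≈ 969 K

A = 4πr² = 4π × (0.19)² = 0.454 m².
From P = εσAT⁴, T = (P / εσA)^(1/4) = (9750 / (0.43 × 5.67×10⁻⁸ × 0.454))^(1/4).
T = (8.82×10^11)^(1/4) = 969 K.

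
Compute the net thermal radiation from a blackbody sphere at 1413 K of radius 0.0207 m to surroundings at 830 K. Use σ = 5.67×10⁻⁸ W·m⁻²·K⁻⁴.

A = 4πr² = 4π × (0.0207)² = 5.38×10^-3 m².
Q = σA(T⁴ − T_s⁴). T⁴ − T_s⁴ = (1413)⁴ − (830)⁴ = 3.99×10^12 − 4.75×10^11 = 3.51×10^12 K⁴.
Q = 5.67×10⁻⁸ × 5.38×10^-3 × 3.51×10^12 = 1070 W.

Q ≈ 1070 W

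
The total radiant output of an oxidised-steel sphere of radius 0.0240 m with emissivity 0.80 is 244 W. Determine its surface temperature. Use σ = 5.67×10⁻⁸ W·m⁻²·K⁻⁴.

A = 4πr² = 4π × (0.0240)² = 7.24×10^-3 m².
From P = εσAT⁴, T = (P / εσA)^(1/4) = (244 / (0.80 × 5.67×10⁻⁸ × 7.24×10^-3))^(1/4).
T = (7.43×10^11)^(1/4) = 928 K.

T ≈ 928 K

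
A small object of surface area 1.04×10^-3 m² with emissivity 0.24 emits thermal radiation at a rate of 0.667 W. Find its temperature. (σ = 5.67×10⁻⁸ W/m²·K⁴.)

T ≈ 466 K

From P = εσAT⁴, T = (P / εσA)^(1/4) = (0.667 / (0.24 × 5.67×10⁻⁸ × 1.04×10^-3))^(1/4).
T = (4.71×10^10)^(1/4) = 466 K.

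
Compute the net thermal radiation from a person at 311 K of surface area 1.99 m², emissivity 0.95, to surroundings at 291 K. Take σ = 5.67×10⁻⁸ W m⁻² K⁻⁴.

Q = εσA(T⁴ − T_s⁴). T⁴ − T_s⁴ = (311)⁴ − (291)⁴ = 9.35×10^9 − 7.17×10^9 = 2.18×10^9 K⁴.
Q = 0.95 × 5.67×10⁻⁸ × 1.99 × 2.18×10^9 = 234 W.

Q ≈ 234 W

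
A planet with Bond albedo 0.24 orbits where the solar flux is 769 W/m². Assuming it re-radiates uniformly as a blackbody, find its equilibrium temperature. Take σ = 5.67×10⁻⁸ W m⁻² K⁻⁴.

T ≈ 225 K

Power absorbed = (1−a)S·πR²; power emitted = 4πR²σT⁴. Equating and cancelling πR²:
T = ((1−a)S / 4σ)^(1/4) = (584 / (4 × 5.67×10⁻⁸))^(1/4) = (2.58×10^9)^(1/4).
T = 225 K.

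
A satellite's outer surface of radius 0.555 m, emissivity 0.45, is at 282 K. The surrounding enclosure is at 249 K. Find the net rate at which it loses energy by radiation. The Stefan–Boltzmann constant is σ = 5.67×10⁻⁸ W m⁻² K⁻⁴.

Q ≈ 245 W

A = 4πr² = 4π × (0.555)² = 3.87 m².
Q = εσA(T⁴ − T_s⁴). T⁴ − T_s⁴ = (282)⁴ − (249)⁴ = 6.32×10^9 − 3.84×10^9 = 2.48×10^9 K⁴.
Q = 0.45 × 5.67×10⁻⁸ × 3.87 × 2.48×10^9 = 245 W.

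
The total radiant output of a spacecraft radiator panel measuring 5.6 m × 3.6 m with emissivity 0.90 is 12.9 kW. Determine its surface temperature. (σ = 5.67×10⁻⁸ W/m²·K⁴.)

T ≈ 335 K

A = 5.6 × 3.6 = 20.2 m².
From P = εσAT⁴, T = (P / εσA)^(1/4) = (12900 / (0.90 × 5.67×10⁻⁸ × 20.2))^(1/4).
T = (1.25×10^10)^(1/4) = 335 K.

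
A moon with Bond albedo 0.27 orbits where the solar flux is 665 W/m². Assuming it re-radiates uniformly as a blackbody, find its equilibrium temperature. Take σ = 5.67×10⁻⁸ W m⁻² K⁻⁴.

Power absorbed = (1−a)S·πR²; power emitted = 4πR²σT⁴. Equating and cancelling πR²:
T = ((1−a)S / 4σ)^(1/4) = (485 / (4 × 5.67×10⁻⁸))^(1/4) = (2.14×10^9)^(1/4).
T = 215 K.

T ≈ 215 K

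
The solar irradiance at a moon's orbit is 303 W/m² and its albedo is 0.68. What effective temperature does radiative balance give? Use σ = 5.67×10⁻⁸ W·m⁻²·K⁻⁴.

T ≈ 144 K

Power absorbed = (1−a)S·πR²; power emitted = 4πR²σT⁴. Equating and cancelling πR²:
T = ((1−a)S / 4σ)^(1/4) = (97.0 / (4 × 5.67×10⁻⁸))^(1/4) = (4.28×10^8)^(1/4).
T = 144 K.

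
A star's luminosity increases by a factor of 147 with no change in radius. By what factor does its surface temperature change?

factor ≈ 3.48

P ∝ T⁴ ⇒ T ∝ P^(1/4), so T scales by (147)^(1/4) = 3.48.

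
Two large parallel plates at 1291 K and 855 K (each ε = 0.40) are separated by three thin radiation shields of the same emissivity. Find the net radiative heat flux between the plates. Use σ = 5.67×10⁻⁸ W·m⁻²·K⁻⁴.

q ≈ 7950 W/m²

Each of the 4 gaps contributes resistance (2/ε − 1) = 2/0.40 − 1 = 4.000; total = 16.00.
q = σ(T₁⁴ − T₂⁴) / 16.00 = 5.67×10⁻⁸ × 2.24×10^12 / 16.00 = 7950 W/m².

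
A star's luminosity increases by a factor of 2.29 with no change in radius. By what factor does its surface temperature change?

P ∝ T⁴ ⇒ T ∝ P^(1/4), so T scales by (2.29)^(1/4) = 1.23.

factor ≈ 1.23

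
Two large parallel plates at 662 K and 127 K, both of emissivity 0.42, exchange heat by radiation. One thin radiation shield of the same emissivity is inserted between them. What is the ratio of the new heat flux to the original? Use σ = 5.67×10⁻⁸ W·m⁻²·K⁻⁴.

With N identical shields there are N+1 = 2 gaps in series, each with the same radiative resistance, so the flux falls to 1/(N+1) of its unshielded value.

ratio ≈ 0.500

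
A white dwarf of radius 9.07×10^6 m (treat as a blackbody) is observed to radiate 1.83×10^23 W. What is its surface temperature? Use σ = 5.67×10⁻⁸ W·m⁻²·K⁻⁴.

A = 4πr² = 4π × (9.07×10^6)² = 1.03×10^15 m².
From P = σAT⁴, T = (P / σA)^(1/4) = (1.83×10^23 / (5.67×10⁻⁸ × 1.03×10^15))^(1/4).
T = (3.12×10^15)^(1/4) = 7470 K.

T ≈ 7470 K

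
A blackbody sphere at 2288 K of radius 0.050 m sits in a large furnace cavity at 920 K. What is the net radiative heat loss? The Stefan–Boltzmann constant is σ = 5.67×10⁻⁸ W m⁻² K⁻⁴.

A = 4πr² = 4π × (0.050)² = 0.0314 m².
Q = σA(T⁴ − T_s⁴). T⁴ − T_s⁴ = (2288)⁴ − (920)⁴ = 2.74×10^13 − 7.16×10^11 = 2.67×10^13 K⁴.
Q = 5.67×10⁻⁸ × 0.0314 × 2.67×10^13 = 47500 W.

Q ≈ 47500 W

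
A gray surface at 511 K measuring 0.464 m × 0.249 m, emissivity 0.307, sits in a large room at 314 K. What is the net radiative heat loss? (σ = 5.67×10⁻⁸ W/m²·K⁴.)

A = 0.464 × 0.249 = 0.116 m².
Q = εσA(T⁴ − T_s⁴). T⁴ − T_s⁴ = (511)⁴ − (314)⁴ = 6.82×10^10 − 9.72×10^9 = 5.85×10^10 K⁴.
Q = 0.307 × 5.67×10⁻⁸ × 0.116 × 5.85×10^10 = 118 W.

Q ≈ 118 W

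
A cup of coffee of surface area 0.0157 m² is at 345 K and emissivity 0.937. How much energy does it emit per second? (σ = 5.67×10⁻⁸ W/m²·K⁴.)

P ≈ 11.8 W

Stefan–Boltzmann: P = εσAT⁴ = 0.937 × 5.67×10⁻⁸ × 0.0157 × (345)⁴ = 0.937 × 5.67×10⁻⁸ × 0.0157 × 1.42×10^10.
P = 11.8 W.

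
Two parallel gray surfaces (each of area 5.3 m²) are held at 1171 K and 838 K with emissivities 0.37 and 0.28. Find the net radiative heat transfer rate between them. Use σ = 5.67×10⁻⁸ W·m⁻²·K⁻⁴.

Q ≈ 79000 W

For two large parallel gray plates, q = σ(T₁⁴ − T₂⁴) / (1/ε₁ + 1/ε₂ − 1).
1/ε₁ + 1/ε₂ − 1 = 1/0.37 + 1/0.28 − 1 = 5.274.
T₁⁴ − T₂⁴ = 1.88×10^12 − 4.93×10^11 = 1.39×10^12 K⁴.
q = 5.67×10⁻⁸ × 1.39×10^12 / 5.274 = 14900 W/m².
Q = q·A = 14900 × 5.3 = 79000 W.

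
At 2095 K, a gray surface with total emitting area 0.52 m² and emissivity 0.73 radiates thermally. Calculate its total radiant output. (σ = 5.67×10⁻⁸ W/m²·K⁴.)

P = εσAT⁴ = 0.73 × 5.67×10⁻⁸ × 0.520 × (2095)⁴ = 0.73 × 5.67×10⁻⁸ × 0.520 × 1.93×10^13.
P = 4.15×10^5 W.

P ≈ 4.15×10^5 W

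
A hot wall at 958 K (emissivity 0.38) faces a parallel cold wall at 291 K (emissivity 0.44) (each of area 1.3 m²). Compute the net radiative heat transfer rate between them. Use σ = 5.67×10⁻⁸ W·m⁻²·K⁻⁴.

Q ≈ 15800 W

For two large parallel gray plates, q = σ(T₁⁴ − T₂⁴) / (1/ε₁ + 1/ε₂ − 1).
1/ε₁ + 1/ε₂ − 1 = 1/0.38 + 1/0.44 − 1 = 3.904.
T₁⁴ − T₂⁴ = 8.42×10^11 − 7.17×10^9 = 8.35×10^11 K⁴.
q = 5.67×10⁻⁸ × 8.35×10^11 / 3.904 = 12100 W/m².
Q = q·A = 12100 × 1.3 = 15800 W.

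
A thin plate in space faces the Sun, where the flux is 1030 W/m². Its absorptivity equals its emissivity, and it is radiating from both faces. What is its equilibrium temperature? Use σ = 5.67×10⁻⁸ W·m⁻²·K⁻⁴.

Absorbed flux αS = emitted flux 2εσT⁴ per unit area; with α = ε this gives T = (S/2σ)^(1/4).
T = (1030 / (2 × 5.67×10⁻⁸))^(1/4) = (9.08×10^9)^(1/4).
T = 309 K.

T ≈ 309 K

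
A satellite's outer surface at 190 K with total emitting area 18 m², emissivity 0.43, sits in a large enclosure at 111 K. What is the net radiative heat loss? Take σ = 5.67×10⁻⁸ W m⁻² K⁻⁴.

Q = εσA(T⁴ − T_s⁴). T⁴ − T_s⁴ = (190)⁴ − (111)⁴ = 1.30×10^9 − 1.52×10^8 = 1.15×10^9 K⁴.
Q = 0.43 × 5.67×10⁻⁸ × 18.0 × 1.15×10^9 = 505 W.

Q ≈ 505 W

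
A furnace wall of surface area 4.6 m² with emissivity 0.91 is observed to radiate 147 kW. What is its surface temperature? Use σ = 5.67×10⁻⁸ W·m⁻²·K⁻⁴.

From P = εσAT⁴, T = (P / εσA)^(1/4) = (1.47×10^5 / (0.91 × 5.67×10⁻⁸ × 4.60))^(1/4).
T = (6.19×10^11)^(1/4) = 887 K.

T ≈ 887 K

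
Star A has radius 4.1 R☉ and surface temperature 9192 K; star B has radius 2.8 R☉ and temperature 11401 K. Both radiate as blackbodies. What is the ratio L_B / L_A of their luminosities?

L = 4πR²σT⁴ ∝ R²T⁴, so L_B/L_A = (2.8/4.1)² × (11401/9192)⁴ = 0.466 × 2.37 = 1.10.

L_B/L_A ≈ 1.10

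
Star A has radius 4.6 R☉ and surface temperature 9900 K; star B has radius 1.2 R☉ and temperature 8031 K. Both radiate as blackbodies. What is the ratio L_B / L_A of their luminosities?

L_B/L_A ≈ 0.0295

L = 4πR²σT⁴ ∝ R²T⁴, so L_B/L_A = (1.2/4.6)² × (8031/9900)⁴ = 0.0681 × 0.433 = 0.0295.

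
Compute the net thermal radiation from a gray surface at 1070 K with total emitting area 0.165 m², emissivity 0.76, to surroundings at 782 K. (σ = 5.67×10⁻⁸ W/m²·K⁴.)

Q ≈ 6660 W

Q = εσA(T⁴ − T_s⁴). T⁴ − T_s⁴ = (1070)⁴ − (782)⁴ = 1.31×10^12 − 3.74×10^11 = 9.37×10^11 K⁴.
Q = 0.76 × 5.67×10⁻⁸ × 0.165 × 9.37×10^11 = 6660 W.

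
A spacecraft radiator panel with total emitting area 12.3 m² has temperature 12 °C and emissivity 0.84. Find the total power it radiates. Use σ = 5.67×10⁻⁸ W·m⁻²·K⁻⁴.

P ≈ 3860 W

12 °C = 285 K.
P = εσAT⁴ = 0.84 × 5.67×10⁻⁸ × 12.3 × (285)⁴ = 0.84 × 5.67×10⁻⁸ × 12.3 × 6.60×10^9.
P = 3860 W.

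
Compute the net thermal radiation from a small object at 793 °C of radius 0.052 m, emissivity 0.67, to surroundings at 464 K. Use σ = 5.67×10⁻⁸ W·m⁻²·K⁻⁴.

A = 4πr² = 4π × (0.052)² = 0.0340 m².
Convert: 793 °C = 1066 K.
Q = εσA(T⁴ − T_s⁴). T⁴ − T_s⁴ = (1066)⁴ − (464)⁴ = 1.29×10^12 − 4.64×10^10 = 1.24×10^12 K⁴.
Q = 0.67 × 5.67×10⁻⁸ × 0.0340 × 1.24×10^12 = 1610 W.

Q ≈ 1610 W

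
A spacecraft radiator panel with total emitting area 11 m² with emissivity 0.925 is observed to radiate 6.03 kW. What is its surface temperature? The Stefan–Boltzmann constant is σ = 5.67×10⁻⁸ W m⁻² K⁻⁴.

T ≈ 320 K

From P = εσAT⁴, T = (P / εσA)^(1/4) = (6030 / (0.925 × 5.67×10⁻⁸ × 11.0))^(1/4).
T = (1.05×10^10)^(1/4) = 320 K.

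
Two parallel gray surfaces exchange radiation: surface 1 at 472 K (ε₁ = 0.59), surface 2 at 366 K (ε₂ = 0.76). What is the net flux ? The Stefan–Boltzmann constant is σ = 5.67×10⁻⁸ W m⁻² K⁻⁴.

For two large parallel gray plates, q = σ(T₁⁴ − T₂⁴) / (1/ε₁ + 1/ε₂ − 1).
1/ε₁ + 1/ε₂ − 1 = 1/0.59 + 1/0.76 − 1 = 2.011.
T₁⁴ − T₂⁴ = 4.96×10^10 − 1.79×10^10 = 3.17×10^10 K⁴.
q = 5.67×10⁻⁸ × 3.17×10^10 / 2.011 = 894 W/m².

q ≈ 894 W/m²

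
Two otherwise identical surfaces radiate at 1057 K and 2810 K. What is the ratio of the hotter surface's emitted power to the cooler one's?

ratio ≈ 49.9

P ∝ T⁴, so the ratio is (2810/1057)⁴ = (2.658)⁴ = 49.9.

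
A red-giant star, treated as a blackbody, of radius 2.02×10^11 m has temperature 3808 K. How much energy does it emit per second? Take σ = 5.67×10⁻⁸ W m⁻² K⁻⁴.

P ≈ 6.11×10^30 W

A = 4πr² = 4π × (2.02×10^11)² = 5.13×10^23 m².
P = σAT⁴ = 5.67×10⁻⁸ × 5.13×10^23 × (3808)⁴ = 5.67×10⁻⁸ × 5.13×10^23 × 2.10×10^14.
P = 6.11×10^30 W.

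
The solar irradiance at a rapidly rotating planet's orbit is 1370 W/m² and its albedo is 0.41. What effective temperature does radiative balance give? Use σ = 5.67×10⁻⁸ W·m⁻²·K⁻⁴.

T ≈ 244 K

Power absorbed = (1−a)S·πR²; power emitted = 4πR²σT⁴. Equating and cancelling πR²:
T = ((1−a)S / 4σ)^(1/4) = (808 / (4 × 5.67×10⁻⁸))^(1/4) = (3.56×10^9)^(1/4).
T = 244 K.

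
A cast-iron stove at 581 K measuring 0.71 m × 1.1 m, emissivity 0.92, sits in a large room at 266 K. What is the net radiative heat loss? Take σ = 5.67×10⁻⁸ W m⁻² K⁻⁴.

A = 0.71 × 1.1 = 0.781 m².
Q = εσA(T⁴ − T_s⁴). T⁴ − T_s⁴ = (581)⁴ − (266)⁴ = 1.14×10^11 − 5.01×10^9 = 1.09×10^11 K⁴.
Q = 0.92 × 5.67×10⁻⁸ × 0.781 × 1.09×10^11 = 4440 W.

Q ≈ 4440 W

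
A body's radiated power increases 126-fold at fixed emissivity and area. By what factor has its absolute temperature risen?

factor ≈ 3.35

P ∝ T⁴ ⇒ T ∝ P^(1/4), so T scales by (126)^(1/4) = 3.35.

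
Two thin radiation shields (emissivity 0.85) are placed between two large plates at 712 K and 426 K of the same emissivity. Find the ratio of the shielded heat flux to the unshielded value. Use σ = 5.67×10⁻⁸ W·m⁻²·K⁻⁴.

ratio ≈ 0.333

With N identical shields there are N+1 = 3 gaps in series, each with the same radiative resistance, so the flux falls to 1/(N+1) of its unshielded value.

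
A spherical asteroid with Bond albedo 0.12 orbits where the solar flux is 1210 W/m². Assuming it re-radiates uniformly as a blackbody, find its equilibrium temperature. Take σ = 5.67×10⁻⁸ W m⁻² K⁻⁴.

T ≈ 262 K

Power absorbed = (1−a)S·πR²; power emitted = 4πR²σT⁴. Equating and cancelling πR²:
T = ((1−a)S / 4σ)^(1/4) = (1060 / (4 × 5.67×10⁻⁸))^(1/4) = (4.69×10^9)^(1/4).
T = 262 K.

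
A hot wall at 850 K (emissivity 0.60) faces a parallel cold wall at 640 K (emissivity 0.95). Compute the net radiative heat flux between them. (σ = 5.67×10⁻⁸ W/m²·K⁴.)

For two large parallel gray plates, q = σ(T₁⁴ − T₂⁴) / (1/ε₁ + 1/ε₂ − 1).
1/ε₁ + 1/ε₂ − 1 = 1/0.60 + 1/0.95 − 1 = 1.719.
T₁⁴ − T₂⁴ = 5.22×10^11 − 1.68×10^11 = 3.54×10^11 K⁴.
q = 5.67×10⁻⁸ × 3.54×10^11 / 1.719 = 11700 W/m².

q ≈ 11700 W/m²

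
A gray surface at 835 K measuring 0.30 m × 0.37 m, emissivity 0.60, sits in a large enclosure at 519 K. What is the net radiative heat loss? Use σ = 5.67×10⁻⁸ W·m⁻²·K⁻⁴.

Q ≈ 1560 W

A = 0.30 × 0.37 = 0.111 m².
Q = εσA(T⁴ − T_s⁴). T⁴ − T_s⁴ = (835)⁴ − (519)⁴ = 4.86×10^11 − 7.26×10^10 = 4.14×10^11 K⁴.
Q = 0.60 × 5.67×10⁻⁸ × 0.111 × 4.14×10^11 = 1560 W.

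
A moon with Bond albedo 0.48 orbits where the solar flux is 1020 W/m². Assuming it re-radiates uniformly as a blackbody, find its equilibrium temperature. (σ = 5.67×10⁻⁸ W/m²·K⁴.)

T ≈ 220 K

Power absorbed = (1−a)S·πR²; power emitted = 4πR²σT⁴. Equating and cancelling πR²:
T = ((1−a)S / 4σ)^(1/4) = (530 / (4 × 5.67×10⁻⁸))^(1/4) = (2.34×10^9)^(1/4).
T = 220 K.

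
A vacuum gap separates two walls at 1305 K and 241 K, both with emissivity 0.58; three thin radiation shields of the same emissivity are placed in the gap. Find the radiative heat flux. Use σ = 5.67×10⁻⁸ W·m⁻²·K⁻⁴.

Each of the 4 gaps contributes resistance (2/ε − 1) = 2/0.58 − 1 = 2.448; total = 9.793.
q = σ(T₁⁴ − T₂⁴) / 9.793 = 5.67×10⁻⁸ × 2.90×10^12 / 9.793 = 16800 W/m².

q ≈ 16800 W/m²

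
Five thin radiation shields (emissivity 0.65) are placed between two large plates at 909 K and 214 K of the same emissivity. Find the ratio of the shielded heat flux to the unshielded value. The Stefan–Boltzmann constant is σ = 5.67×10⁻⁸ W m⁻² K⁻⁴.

ratio ≈ 0.167

With N identical shields there are N+1 = 6 gaps in series, each with the same radiative resistance, so the flux falls to 1/(N+1) of its unshielded value.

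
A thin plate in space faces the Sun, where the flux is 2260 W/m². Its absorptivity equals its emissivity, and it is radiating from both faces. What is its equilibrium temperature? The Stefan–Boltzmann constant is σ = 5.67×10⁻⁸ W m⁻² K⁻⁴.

Absorbed flux αS = emitted flux 2εσT⁴ per unit area; with α = ε this gives T = (S/2σ)^(1/4).
T = (2260 / (2 × 5.67×10⁻⁸))^(1/4) = (1.99×10^10)^(1/4).
T = 376 K.

T ≈ 376 K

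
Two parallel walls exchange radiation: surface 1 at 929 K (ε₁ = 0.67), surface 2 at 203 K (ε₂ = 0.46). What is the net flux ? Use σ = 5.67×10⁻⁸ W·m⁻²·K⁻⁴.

q ≈ 15800 W/m²

For two large parallel gray plates, q = σ(T₁⁴ − T₂⁴) / (1/ε₁ + 1/ε₂ − 1).
1/ε₁ + 1/ε₂ − 1 = 1/0.67 + 1/0.46 − 1 = 2.666.
T₁⁴ − T₂⁴ = 7.45×10^11 − 1.70×10^9 = 7.43×10^11 K⁴.
q = 5.67×10⁻⁸ × 7.43×10^11 / 2.666 = 15800 W/m².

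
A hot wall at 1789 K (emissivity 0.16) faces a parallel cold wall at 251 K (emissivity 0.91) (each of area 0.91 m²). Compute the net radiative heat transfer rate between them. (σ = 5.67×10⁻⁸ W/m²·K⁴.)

For two large parallel gray plates, q = σ(T₁⁴ − T₂⁴) / (1/ε₁ + 1/ε₂ − 1).
1/ε₁ + 1/ε₂ − 1 = 1/0.16 + 1/0.91 − 1 = 6.349.
T₁⁴ − T₂⁴ = 1.02×10^13 − 3.97×10^9 = 1.02×10^13 K⁴.
q = 5.67×10⁻⁸ × 1.02×10^13 / 6.349 = 91400 W/m².
Q = q·A = 91400 × 0.91 = 83200 W.

Q ≈ 83200 W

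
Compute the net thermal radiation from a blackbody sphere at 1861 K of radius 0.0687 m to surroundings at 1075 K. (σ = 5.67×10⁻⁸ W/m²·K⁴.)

Q ≈ 35800 W

A = 4πr² = 4π × (0.0687)² = 0.0593 m².
Q = σA(T⁴ − T_s⁴). T⁴ − T_s⁴ = (1861)⁴ − (1075)⁴ = 1.20×10^13 − 1.34×10^12 = 1.07×10^13 K⁴.
Q = 5.67×10⁻⁸ × 0.0593 × 1.07×10^13 = 35800 W.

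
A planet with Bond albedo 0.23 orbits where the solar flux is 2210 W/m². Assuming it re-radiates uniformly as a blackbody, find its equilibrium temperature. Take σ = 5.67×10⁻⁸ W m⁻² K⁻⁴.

Power absorbed = (1−a)S·πR²; power emitted = 4πR²σT⁴. Equating and cancelling πR²:
T = ((1−a)S / 4σ)^(1/4) = (1700 / (4 × 5.67×10⁻⁸))^(1/4) = (7.50×10^9)^(1/4).
T = 294 K.

T ≈ 294 K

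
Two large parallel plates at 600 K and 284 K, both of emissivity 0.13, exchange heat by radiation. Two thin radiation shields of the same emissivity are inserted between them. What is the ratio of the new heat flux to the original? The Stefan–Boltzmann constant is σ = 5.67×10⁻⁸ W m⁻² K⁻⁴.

With N identical shields there are N+1 = 3 gaps in series, each with the same radiative resistance, so the flux falls to 1/(N+1) of its unshielded value.

ratio ≈ 0.333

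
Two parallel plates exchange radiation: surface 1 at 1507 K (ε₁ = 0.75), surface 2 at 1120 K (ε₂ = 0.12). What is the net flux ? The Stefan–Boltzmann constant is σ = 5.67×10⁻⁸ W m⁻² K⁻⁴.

q ≈ 23400 W/m²

For two large parallel gray plates, q = σ(T₁⁴ − T₂⁴) / (1/ε₁ + 1/ε₂ − 1).
1/ε₁ + 1/ε₂ − 1 = 1/0.75 + 1/0.12 − 1 = 8.667.
T₁⁴ − T₂⁴ = 5.16×10^12 − 1.57×10^12 = 3.58×10^12 K⁴.
q = 5.67×10⁻⁸ × 3.58×10^12 / 8.667 = 23400 W/m².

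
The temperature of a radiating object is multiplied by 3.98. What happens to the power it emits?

P ∝ T⁴, so the power scales as (3.98)⁴ = 251.

factor ≈ 251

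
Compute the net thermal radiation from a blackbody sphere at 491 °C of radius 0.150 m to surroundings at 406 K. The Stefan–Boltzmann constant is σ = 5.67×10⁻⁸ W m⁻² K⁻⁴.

A = 4πr² = 4π × (0.150)² = 0.283 m².
Convert: 491 °C = 764 K.
Q = σA(T⁴ − T_s⁴). T⁴ − T_s⁴ = (764)⁴ − (406)⁴ = 3.41×10^11 − 2.72×10^10 = 3.14×10^11 K⁴.
Q = 5.67×10⁻⁸ × 0.283 × 3.14×10^11 = 5030 W.

Q ≈ 5030 W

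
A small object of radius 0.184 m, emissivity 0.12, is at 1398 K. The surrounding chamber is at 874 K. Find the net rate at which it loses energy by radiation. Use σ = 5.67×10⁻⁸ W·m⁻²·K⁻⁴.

Q ≈ 9370 W

A = 4πr² = 4π × (0.184)² = 0.425 m².
Q = εσA(T⁴ − T_s⁴). T⁴ − T_s⁴ = (1398)⁴ − (874)⁴ = 3.82×10^12 − 5.84×10^11 = 3.24×10^12 K⁴.
Q = 0.12 × 5.67×10⁻⁸ × 0.425 × 3.24×10^12 = 9370 W.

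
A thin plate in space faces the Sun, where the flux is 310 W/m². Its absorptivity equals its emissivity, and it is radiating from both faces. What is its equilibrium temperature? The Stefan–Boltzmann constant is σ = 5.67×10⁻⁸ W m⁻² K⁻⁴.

T ≈ 229 K

Absorbed flux αS = emitted flux 2εσT⁴ per unit area; with α = ε this gives T = (S/2σ)^(1/4).
T = (310 / (2 × 5.67×10⁻⁸))^(1/4) = (2.73×10^9)^(1/4).
T = 229 K.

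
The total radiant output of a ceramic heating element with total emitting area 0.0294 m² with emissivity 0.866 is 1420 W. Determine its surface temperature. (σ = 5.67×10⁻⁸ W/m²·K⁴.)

From P = εσAT⁴, T = (P / εσA)^(1/4) = (1420 / (0.866 × 5.67×10⁻⁸ × 0.0294))^(1/4).
T = (9.84×10^11)^(1/4) = 996 K.

T ≈ 996 K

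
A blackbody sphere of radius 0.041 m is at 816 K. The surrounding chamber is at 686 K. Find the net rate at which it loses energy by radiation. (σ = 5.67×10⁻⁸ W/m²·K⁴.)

A = 4πr² = 4π × (0.041)² = 0.0211 m².
Q = σA(T⁴ − T_s⁴). T⁴ − T_s⁴ = (816)⁴ − (686)⁴ = 4.43×10^11 − 2.21×10^11 = 2.22×10^11 K⁴.
Q = 5.67×10⁻⁸ × 0.0211 × 2.22×10^11 = 266 W.

Q ≈ 266 W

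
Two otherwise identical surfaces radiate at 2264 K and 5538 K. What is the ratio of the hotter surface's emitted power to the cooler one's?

P ∝ T⁴, so the ratio is (5538/2264)⁴ = (2.446)⁴ = 35.8.

ratio ≈ 35.8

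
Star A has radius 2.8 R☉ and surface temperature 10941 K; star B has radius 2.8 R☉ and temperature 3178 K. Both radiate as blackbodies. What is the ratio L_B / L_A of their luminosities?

L = 4πR²σT⁴ ∝ R²T⁴, so L_B/L_A = (2.8/2.8)² × (3178/10941)⁴ = 1.00 × 7.12×10^-3 = 7.12×10^-3.

L_B/L_A ≈ 7.12×10^-3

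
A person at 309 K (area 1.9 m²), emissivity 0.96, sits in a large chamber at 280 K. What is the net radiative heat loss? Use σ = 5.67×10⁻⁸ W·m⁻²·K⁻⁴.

Q ≈ 307 W

Q = εσA(T⁴ − T_s⁴). T⁴ − T_s⁴ = (309)⁴ − (280)⁴ = 9.12×10^9 − 6.15×10^9 = 2.97×10^9 K⁴.
Q = 0.96 × 5.67×10⁻⁸ × 1.90 × 2.97×10^9 = 307 W.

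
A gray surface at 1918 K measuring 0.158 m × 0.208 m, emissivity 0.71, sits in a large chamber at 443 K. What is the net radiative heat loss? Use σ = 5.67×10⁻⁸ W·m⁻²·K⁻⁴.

A = 0.158 × 0.208 = 0.0329 m².
Q = εσA(T⁴ − T_s⁴). T⁴ − T_s⁴ = (1918)⁴ − (443)⁴ = 1.35×10^13 − 3.85×10^10 = 1.35×10^13 K⁴.
Q = 0.71 × 5.67×10⁻⁸ × 0.0329 × 1.35×10^13 = 17900 W.

Q ≈ 17900 W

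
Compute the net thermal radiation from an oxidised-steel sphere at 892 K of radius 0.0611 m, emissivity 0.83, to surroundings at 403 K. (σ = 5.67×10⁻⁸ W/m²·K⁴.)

Q ≈ 1340 W

A = 4πr² = 4π × (0.0611)² = 0.0469 m².
Q = εσA(T⁴ − T_s⁴). T⁴ − T_s⁴ = (892)⁴ − (403)⁴ = 6.33×10^11 − 2.64×10^10 = 6.07×10^11 K⁴.
Q = 0.83 × 5.67×10⁻⁸ × 0.0469 × 6.07×10^11 = 1340 W.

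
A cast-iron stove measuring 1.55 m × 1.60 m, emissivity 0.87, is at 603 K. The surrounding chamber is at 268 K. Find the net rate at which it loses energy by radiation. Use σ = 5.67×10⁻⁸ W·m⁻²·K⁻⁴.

Q ≈ 15500 W

A = 1.55 × 1.60 = 2.48 m².
Q = εσA(T⁴ − T_s⁴). T⁴ − T_s⁴ = (603)⁴ − (268)⁴ = 1.32×10^11 − 5.16×10^9 = 1.27×10^11 K⁴.
Q = 0.87 × 5.67×10⁻⁸ × 2.48 × 1.27×10^11 = 15500 W.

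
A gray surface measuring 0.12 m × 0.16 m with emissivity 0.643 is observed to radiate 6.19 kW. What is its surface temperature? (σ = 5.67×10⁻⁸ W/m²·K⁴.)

T ≈ 1720 K

A = 0.12 × 0.16 = 0.0192 m².
From P = εσAT⁴, T = (P / εσA)^(1/4) = (6190 / (0.643 × 5.67×10⁻⁸ × 0.0192))^(1/4).
T = (8.84×10^12)^(1/4) = 1720 K.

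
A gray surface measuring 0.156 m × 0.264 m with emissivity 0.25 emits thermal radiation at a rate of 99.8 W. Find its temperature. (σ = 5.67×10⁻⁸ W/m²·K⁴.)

A = 0.156 × 0.264 = 0.0412 m².
From P = εσAT⁴, T = (P / εσA)^(1/4) = (99.8 / (0.25 × 5.67×10⁻⁸ × 0.0412))^(1/4).
T = (1.71×10^11)^(1/4) = 643 K.

T ≈ 643 K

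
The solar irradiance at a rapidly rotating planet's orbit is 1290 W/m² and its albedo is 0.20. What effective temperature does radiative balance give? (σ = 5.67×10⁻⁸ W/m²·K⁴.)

T ≈ 260 K

Power absorbed = (1−a)S·πR²; power emitted = 4πR²σT⁴. Equating and cancelling πR²:
T = ((1−a)S / 4σ)^(1/4) = (1030 / (4 × 5.67×10⁻⁸))^(1/4) = (4.55×10^9)^(1/4).
T = 260 K.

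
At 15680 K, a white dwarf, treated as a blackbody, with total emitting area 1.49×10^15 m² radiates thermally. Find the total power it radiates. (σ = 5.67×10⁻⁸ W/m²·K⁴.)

P = σAT⁴ = 5.67×10⁻⁸ × 1.49×10^15 × (15680)⁴ = 5.67×10⁻⁸ × 1.49×10^15 × 6.04×10^16.
P = 5.11×10^24 W.

P ≈ 5.11×10^24 W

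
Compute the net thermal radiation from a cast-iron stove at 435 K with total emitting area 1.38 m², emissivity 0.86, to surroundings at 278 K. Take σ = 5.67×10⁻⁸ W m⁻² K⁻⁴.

Q ≈ 2010 W

Q = εσA(T⁴ − T_s⁴). T⁴ − T_s⁴ = (435)⁴ − (278)⁴ = 3.58×10^10 − 5.97×10^9 = 2.98×10^10 K⁴.
Q = 0.86 × 5.67×10⁻⁸ × 1.38 × 2.98×10^10 = 2010 W.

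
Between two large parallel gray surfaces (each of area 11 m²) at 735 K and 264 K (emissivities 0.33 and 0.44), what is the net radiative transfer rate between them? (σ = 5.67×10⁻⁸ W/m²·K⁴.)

Q ≈ 41600 W

For two large parallel gray plates, q = σ(T₁⁴ − T₂⁴) / (1/ε₁ + 1/ε₂ − 1).
1/ε₁ + 1/ε₂ − 1 = 1/0.33 + 1/0.44 − 1 = 4.303.
T₁⁴ − T₂⁴ = 2.92×10^11 − 4.86×10^9 = 2.87×10^11 K⁴.
q = 5.67×10⁻⁸ × 2.87×10^11 / 4.303 = 3780 W/m².
Q = q·A = 3780 × 11 = 41600 W.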